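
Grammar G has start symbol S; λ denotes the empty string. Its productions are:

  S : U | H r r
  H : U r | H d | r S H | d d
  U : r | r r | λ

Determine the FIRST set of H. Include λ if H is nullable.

From H : U r: U nullable, take FIRST(U) ∪ {r} = { r }.
From H : H d: add FIRST(H) = { d, r }.
H : r S H contributes {r}.
H : d d contributes {d}.
Union: FIRST(H) = { d, r }.

{ d, r }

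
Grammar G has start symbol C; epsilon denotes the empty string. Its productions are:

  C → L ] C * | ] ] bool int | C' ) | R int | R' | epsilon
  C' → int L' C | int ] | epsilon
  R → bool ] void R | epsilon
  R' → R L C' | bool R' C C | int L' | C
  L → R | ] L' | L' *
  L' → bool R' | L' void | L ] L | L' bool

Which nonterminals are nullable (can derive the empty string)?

Directly nullable (have an epsilon-production): C, C', R.
R' → R L C' with every symbol nullable, so R' is nullable.
L → R with every symbol nullable, so L is nullable.
No other nonterminal has a production whose RHS symbols are all nullable.

{ C, C', L, R, R' }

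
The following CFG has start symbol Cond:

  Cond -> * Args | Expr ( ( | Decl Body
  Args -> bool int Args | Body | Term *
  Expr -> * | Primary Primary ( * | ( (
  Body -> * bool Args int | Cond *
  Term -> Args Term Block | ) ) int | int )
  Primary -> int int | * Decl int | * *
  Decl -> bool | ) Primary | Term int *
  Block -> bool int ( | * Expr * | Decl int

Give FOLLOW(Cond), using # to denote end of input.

Cond is the start symbol, so # ∈ FOLLOW(Cond).
In Body -> Cond *: add FIRST(*) = { * }.
Union: FOLLOW(Cond) = { #, * }.

{ #, * }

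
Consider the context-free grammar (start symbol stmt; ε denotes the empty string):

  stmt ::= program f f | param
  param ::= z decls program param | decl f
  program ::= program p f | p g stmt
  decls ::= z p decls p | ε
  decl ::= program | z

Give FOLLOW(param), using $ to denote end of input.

In stmt ::= param: param is at the end, add FOLLOW(stmt) = { $, f, p, z }.
In param ::= z decls program param: param is at the end, add FOLLOW(param) = { $, f, p, z }.
Union: FOLLOW(param) = { $, f, p, z }.

{ $, f, p, z }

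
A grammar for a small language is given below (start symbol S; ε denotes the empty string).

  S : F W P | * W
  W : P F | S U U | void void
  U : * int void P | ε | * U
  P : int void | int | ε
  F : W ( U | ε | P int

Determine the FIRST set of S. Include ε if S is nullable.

{ (, *, int, void, ε }

From S : F W P: F, W, P nullable, take FIRST(F) ∪ FIRST(W) ∪ FIRST(P) = { (, *, int, void }; also ε since the whole RHS is nullable.
S : * W contributes {*}.
Union: FIRST(S) = { (, *, int, void, ε }.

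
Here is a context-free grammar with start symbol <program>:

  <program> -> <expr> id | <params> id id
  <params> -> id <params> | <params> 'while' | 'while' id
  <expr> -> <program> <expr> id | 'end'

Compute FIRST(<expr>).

From <expr> -> <program> <expr> id: add FIRST(<program>) = { 'end', 'while', id }.
<expr> -> 'end' contributes {'end'}.
Union: FIRST(<expr>) = { 'end', 'while', id }.

{ 'end', 'while', id }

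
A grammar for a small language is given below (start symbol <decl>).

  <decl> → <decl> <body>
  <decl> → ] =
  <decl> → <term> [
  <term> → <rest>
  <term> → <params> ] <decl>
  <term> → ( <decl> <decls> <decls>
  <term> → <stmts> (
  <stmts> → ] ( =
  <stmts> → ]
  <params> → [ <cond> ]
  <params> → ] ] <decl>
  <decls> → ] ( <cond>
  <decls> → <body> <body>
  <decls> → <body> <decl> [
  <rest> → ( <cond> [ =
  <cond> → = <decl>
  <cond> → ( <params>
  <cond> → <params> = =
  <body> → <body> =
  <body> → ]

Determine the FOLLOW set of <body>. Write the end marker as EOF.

In <decl> → <decl> <body>: <body> is at the end, add FOLLOW(<decl>) = { EOF, =, [, ] }.
In <decls> → <body> <body>: add FIRST(<body>) = { ] }.
In <decls> → <body> <body>: <body> is at the end, add FOLLOW(<decls>) = { [, ] }.
In <decls> → <body> <decl> [: add FIRST(<decl> [) = { (, [, ] }.
In <body> → <body> =: add FIRST(=) = { = }.
Union: FOLLOW(<body>) = { EOF, (, =, [, ] }.

{ EOF, (, =, [, ] }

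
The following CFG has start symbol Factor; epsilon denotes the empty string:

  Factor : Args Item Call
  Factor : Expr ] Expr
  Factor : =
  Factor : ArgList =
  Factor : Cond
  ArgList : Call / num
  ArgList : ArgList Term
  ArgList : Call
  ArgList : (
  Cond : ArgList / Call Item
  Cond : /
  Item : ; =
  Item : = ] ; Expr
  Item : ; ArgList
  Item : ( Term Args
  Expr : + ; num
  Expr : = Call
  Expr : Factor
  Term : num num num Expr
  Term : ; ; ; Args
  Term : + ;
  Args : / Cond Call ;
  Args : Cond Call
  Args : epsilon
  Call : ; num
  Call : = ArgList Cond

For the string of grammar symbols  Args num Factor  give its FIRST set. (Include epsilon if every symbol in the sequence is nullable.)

{ (, /, ;, =, num }

Add FIRST(Args)\{epsilon} = { (, /, ;, = }; Args is nullable, continue.
num is a terminal; add {num} and stop.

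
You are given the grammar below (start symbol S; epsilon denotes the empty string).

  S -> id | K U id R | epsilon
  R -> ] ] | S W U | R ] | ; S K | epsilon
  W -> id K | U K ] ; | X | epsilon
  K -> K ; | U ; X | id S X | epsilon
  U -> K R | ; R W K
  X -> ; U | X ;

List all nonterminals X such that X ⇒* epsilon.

{ K, R, S, U, W }

Directly nullable (have an epsilon-production): S, R, W, K.
U -> K R with every symbol nullable, so U is nullable.
No other nonterminal has a production whose RHS symbols are all nullable.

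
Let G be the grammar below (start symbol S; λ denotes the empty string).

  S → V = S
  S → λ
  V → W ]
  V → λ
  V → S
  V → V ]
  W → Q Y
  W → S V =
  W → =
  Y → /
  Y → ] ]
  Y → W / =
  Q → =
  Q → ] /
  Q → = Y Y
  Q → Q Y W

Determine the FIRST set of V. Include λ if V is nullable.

From V → W ]: add FIRST(W) = { =, ] }.
V → λ contributes λ.
From V → S: add FIRST(S) = { =, ], λ } (including λ since S is nullable).
From V → V ]: V nullable, take FIRST(V) ∪ {]} = { =, ] }.
Union: FIRST(V) = { =, ], λ }.

{ =, ], λ }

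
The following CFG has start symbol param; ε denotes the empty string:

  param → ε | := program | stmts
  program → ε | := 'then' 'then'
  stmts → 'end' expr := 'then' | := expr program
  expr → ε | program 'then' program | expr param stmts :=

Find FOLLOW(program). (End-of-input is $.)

{ $, 'end', 'then', := }

In param → := program: program is at the end, add FOLLOW(param) = { $, 'end', := }.
In stmts → := expr program: program is at the end, add FOLLOW(stmts) = { $, 'end', := }.
In expr → program 'then' program: add FIRST('then' program) = { 'then' }.
In expr → program 'then' program: program is at the end, add FOLLOW(expr) = { $, 'end', := }.
Union: FOLLOW(program) = { $, 'end', 'then', := }.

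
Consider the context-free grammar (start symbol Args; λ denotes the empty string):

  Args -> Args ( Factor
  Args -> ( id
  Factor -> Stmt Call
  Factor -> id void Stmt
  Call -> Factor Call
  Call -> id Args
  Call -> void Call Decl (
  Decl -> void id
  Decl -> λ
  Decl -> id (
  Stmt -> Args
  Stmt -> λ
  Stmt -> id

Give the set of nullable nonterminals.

Directly nullable (have an λ-production): Decl, Stmt.
No other nonterminal has a production whose RHS symbols are all nullable.

{ Decl, Stmt }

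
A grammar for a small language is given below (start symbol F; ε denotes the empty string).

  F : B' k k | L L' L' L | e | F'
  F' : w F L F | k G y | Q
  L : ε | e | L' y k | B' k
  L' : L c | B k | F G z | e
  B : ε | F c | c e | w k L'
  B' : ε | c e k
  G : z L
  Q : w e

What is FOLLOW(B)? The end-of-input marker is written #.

{ k }

In L' : B k: add FIRST(k) = { k }.
Union: FOLLOW(B) = { k }.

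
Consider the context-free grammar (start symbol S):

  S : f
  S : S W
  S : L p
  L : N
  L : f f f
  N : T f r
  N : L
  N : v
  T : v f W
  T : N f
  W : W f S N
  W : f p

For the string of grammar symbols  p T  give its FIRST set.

p is a terminal; add {p} and stop.

{ p }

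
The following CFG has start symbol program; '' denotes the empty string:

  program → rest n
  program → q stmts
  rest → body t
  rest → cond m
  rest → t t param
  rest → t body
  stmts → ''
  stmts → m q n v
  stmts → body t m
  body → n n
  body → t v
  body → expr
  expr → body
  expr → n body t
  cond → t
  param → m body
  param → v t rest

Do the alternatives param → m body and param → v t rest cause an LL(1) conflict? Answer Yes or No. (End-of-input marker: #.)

No

FIRST(m body) = { m } and FIRST(v t rest) = { v }.
The FIRST sets are disjoint and neither alternative is nullable — no conflict.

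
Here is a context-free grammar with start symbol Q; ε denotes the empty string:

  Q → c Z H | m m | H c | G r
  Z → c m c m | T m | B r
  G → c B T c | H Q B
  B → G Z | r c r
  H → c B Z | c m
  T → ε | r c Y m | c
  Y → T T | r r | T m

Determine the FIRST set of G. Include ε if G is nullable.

G → c B T c contributes {c}.
From G → H Q B: add FIRST(H) = { c }.
Union: FIRST(G) = { c }.

{ c }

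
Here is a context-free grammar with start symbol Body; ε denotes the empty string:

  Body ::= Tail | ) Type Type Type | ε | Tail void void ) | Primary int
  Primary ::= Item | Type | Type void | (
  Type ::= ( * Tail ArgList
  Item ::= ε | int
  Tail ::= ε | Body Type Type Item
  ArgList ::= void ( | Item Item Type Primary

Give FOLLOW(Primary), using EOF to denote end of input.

{ EOF, (, int, void }

In Body ::= Primary int: add FIRST(int) = { int }.
In ArgList ::= Item Item Type Primary: Primary is at the end, add FOLLOW(ArgList) = { EOF, (, int, void }.
Union: FOLLOW(Primary) = { EOF, (, int, void }.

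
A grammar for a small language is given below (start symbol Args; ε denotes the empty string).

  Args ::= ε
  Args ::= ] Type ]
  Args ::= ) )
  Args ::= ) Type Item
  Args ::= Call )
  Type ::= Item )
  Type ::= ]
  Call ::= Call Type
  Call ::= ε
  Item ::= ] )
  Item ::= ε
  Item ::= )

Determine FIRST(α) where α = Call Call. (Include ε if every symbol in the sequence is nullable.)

Add FIRST(Call)\{ε} = { ), ] }; Call is nullable, continue.
Add FIRST(Call)\{ε} = { ), ] }; Call is nullable, continue.
Every symbol is nullable, so include ε.

{ ), ], ε }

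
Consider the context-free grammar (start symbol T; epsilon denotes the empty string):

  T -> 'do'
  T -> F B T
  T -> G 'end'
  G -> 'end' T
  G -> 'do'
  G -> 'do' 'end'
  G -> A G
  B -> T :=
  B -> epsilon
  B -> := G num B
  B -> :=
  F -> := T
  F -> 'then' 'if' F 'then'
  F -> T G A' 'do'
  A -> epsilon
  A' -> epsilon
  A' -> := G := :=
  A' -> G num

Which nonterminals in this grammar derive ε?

Directly nullable (have an epsilon-production): B, A, A'.
No other nonterminal has a production whose RHS symbols are all nullable.

{ A, A', B }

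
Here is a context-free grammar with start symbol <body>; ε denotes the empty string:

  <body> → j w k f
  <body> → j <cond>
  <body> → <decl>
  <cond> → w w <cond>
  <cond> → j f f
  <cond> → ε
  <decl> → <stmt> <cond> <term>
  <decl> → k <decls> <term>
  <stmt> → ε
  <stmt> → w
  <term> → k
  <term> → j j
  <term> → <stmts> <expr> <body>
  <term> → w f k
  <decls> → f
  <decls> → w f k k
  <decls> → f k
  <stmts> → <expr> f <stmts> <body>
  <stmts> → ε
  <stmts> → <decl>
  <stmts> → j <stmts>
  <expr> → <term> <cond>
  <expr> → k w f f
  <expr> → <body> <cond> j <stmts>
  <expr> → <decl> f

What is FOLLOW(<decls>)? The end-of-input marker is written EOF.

{ j, k, w }

In <decl> → k <decls> <term>: add FIRST(<term>) = { j, k, w }.
Union: FOLLOW(<decls>) = { j, k, w }.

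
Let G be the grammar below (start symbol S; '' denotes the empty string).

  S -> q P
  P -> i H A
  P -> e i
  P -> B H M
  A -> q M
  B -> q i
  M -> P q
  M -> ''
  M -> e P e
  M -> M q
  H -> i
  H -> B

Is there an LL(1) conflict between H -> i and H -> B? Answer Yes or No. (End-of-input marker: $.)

FIRST(i) = { i } and FIRST(B) = { q }.
The FIRST sets are disjoint and neither alternative is nullable — no conflict.

No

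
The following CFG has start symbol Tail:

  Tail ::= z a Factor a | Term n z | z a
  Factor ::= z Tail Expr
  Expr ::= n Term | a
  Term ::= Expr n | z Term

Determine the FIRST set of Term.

From Term ::= Expr n: add FIRST(Expr) = { a, n }.
Term ::= z Term contributes {z}.
Union: FIRST(Term) = { a, n, z }.

{ a, n, z }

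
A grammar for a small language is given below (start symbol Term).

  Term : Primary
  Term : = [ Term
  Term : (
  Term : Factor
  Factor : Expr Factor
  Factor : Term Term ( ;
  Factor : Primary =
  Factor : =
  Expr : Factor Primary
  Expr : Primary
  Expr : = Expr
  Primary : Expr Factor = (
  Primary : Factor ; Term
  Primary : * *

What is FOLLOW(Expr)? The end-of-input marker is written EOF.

In Factor : Expr Factor: add FIRST(Factor) = { (, *, = }.
In Expr : = Expr: Expr is at the end, add FOLLOW(Expr) = { (, *, = }.
In Primary : Expr Factor = (: add FIRST(Factor = () = { (, *, = }.
Union: FOLLOW(Expr) = { (, *, = }.

{ (, *, = }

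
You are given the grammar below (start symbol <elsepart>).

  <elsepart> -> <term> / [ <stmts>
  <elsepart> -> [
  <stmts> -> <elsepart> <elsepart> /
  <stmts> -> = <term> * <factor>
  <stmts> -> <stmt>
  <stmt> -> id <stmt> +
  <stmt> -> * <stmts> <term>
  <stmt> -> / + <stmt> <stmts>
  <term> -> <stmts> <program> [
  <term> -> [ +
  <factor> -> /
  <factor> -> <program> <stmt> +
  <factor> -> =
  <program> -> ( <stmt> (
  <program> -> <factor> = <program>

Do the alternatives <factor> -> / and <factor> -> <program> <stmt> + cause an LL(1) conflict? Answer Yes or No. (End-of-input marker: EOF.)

Yes

FIRST(/) = { / } and FIRST(<program> <stmt> +) = { (, /, = }.
Both contain /, so the two alternatives are not disjoint — LL(1) conflict.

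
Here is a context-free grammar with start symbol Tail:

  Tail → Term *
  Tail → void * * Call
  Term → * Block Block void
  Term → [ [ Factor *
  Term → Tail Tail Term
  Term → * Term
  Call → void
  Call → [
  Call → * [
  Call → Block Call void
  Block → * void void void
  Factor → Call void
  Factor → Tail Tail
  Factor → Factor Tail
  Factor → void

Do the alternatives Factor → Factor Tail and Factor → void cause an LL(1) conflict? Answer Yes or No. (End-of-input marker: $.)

FIRST(Factor Tail) = { *, [, void } and FIRST(void) = { void }.
Both contain void, so the two alternatives are not disjoint — LL(1) conflict.

Yes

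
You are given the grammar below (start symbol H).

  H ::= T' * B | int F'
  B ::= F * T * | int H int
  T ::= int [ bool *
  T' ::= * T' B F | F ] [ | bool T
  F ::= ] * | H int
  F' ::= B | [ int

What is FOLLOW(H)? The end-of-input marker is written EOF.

H is the start symbol, so EOF ∈ FOLLOW(H).
In B ::= int H int: add FIRST(int) = { int }.
In F ::= H int: add FIRST(int) = { int }.
Union: FOLLOW(H) = { EOF, int }.

{ EOF, int }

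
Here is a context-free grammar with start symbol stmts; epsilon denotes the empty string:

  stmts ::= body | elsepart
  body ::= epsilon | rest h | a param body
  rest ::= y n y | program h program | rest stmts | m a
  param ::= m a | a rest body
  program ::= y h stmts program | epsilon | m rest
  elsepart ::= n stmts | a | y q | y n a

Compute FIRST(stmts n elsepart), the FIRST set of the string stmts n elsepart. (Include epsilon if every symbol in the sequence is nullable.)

Add FIRST(stmts)\{epsilon} = { a, h, m, n, y }; stmts is nullable, continue.
n is a terminal; add {n} and stop.

{ a, h, m, n, y }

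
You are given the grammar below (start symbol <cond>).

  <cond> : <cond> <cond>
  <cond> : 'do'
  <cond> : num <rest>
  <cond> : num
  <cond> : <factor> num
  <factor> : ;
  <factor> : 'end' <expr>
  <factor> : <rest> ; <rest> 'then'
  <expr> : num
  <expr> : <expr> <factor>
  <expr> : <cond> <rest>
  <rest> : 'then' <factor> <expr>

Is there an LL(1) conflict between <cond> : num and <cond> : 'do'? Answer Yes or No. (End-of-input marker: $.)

No

FIRST(num) = { num } and FIRST('do') = { 'do' }.
The FIRST sets are disjoint and neither alternative is nullable — no conflict.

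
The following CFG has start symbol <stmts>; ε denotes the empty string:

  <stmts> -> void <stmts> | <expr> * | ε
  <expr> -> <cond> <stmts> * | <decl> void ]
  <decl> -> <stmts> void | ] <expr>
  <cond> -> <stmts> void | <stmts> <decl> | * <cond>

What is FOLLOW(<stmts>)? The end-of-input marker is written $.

<stmts> is the start symbol, so $ ∈ FOLLOW(<stmts>).
In <stmts> -> void <stmts>: <stmts> is at the end, add FOLLOW(<stmts>) = { $, *, ], void }.
In <expr> -> <cond> <stmts> *: add FIRST(*) = { * }.
In <decl> -> <stmts> void: add FIRST(void) = { void }.
In <cond> -> <stmts> void: add FIRST(void) = { void }.
In <cond> -> <stmts> <decl>: add FIRST(<decl>) = { *, ], void }.
Union: FOLLOW(<stmts>) = { $, *, ], void }.

{ $, *, ], void }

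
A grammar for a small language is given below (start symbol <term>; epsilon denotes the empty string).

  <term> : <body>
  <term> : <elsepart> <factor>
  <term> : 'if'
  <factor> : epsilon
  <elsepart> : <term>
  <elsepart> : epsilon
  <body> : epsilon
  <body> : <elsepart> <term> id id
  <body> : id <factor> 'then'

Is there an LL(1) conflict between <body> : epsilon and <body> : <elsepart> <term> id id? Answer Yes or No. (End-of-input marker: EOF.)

FIRST(epsilon) = { epsilon } and FIRST(<elsepart> <term> id id) = { 'if', id }.
The first alternative is nullable and FOLLOW(<body>) = { EOF, 'if', id } shares 'if' with FIRST of the second — conflict.

Yes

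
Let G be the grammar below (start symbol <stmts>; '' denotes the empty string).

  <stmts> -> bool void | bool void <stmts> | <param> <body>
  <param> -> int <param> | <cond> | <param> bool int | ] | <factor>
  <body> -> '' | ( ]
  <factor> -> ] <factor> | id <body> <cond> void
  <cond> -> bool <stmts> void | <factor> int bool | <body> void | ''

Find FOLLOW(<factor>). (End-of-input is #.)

{ #, (, bool, int, void }

In <param> -> <factor>: <factor> is at the end, add FOLLOW(<param>) = { #, (, bool, void }.
In <factor> -> ] <factor>: <factor> is at the end, add FOLLOW(<factor>) = { #, (, bool, int, void }.
In <cond> -> <factor> int bool: add FIRST(int bool) = { int }.
Union: FOLLOW(<factor>) = { #, (, bool, int, void }.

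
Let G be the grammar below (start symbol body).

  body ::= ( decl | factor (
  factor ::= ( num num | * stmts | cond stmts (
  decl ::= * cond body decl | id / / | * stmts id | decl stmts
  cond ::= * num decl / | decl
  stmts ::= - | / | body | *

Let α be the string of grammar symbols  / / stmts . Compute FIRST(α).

/ is a terminal; add {/} and stop.

{ / }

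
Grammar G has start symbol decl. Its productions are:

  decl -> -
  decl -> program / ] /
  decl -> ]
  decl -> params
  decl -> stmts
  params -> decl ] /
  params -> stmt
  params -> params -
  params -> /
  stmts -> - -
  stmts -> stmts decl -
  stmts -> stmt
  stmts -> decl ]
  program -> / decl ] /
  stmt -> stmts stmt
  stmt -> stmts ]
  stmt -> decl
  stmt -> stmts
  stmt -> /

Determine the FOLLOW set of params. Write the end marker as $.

In decl -> params: params is at the end, add FOLLOW(decl) = { $, -, /, ] }.
In params -> params -: add FIRST(-) = { - }.
Union: FOLLOW(params) = { $, -, /, ] }.

{ $, -, /, ] }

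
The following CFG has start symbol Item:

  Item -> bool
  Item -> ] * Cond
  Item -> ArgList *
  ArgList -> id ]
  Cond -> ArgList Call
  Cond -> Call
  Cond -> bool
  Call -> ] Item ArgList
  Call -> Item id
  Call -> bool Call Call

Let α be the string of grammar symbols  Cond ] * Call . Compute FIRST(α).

Add FIRST(Cond) = { ], bool, id }; Cond is not nullable, stop.

{ ], bool, id }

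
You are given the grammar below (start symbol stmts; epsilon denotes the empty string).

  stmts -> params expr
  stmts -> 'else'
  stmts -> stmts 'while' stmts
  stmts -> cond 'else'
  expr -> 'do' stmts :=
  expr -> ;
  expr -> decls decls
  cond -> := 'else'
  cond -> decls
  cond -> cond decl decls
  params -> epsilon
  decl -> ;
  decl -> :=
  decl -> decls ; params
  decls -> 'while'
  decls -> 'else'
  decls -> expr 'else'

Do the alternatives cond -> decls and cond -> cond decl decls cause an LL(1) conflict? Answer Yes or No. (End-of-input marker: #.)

Yes

FIRST(decls) = { 'do', 'else', 'while', ; } and FIRST(cond decl decls) = { 'do', 'else', 'while', :=, ; }.
Both contain 'do', so the two alternatives are not disjoint — LL(1) conflict.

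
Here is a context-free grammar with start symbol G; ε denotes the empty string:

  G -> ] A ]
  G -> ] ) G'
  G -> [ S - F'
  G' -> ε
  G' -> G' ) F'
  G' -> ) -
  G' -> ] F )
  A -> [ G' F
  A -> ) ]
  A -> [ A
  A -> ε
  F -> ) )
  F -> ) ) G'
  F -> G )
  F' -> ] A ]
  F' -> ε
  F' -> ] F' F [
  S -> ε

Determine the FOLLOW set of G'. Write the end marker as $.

In G -> ] ) G': G' is at the end, add FOLLOW(G) = { $, ) }.
In G' -> G' ) F': add FIRST() F') = { ) }.
In A -> [ G' F: add FIRST(F) = { ), [, ] }.
In F -> ) ) G': G' is at the end, add FOLLOW(F) = { ), [, ] }.
Union: FOLLOW(G') = { $, ), [, ] }.

{ $, ), [, ] }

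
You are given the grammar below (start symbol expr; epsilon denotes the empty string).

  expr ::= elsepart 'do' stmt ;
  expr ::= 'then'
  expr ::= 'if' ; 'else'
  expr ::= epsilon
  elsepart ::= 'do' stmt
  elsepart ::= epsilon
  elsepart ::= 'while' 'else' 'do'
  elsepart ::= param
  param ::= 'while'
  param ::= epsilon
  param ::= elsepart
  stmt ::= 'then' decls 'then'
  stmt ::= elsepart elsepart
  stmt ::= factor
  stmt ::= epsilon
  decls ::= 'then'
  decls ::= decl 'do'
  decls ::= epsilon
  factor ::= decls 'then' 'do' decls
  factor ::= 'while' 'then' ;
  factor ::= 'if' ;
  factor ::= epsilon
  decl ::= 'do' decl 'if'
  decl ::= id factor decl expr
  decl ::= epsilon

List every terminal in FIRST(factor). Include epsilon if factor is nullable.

From factor ::= decls 'then' 'do' decls: decls nullable, take FIRST(decls) ∪ {'then'} = { 'do', 'then', id }.
factor ::= 'while' 'then' ; contributes {'while'}.
factor ::= 'if' ; contributes {'if'}.
factor ::= epsilon contributes epsilon.
Union: FIRST(factor) = { 'do', 'if', 'then', 'while', id, epsilon }.

{ 'do', 'if', 'then', 'while', id, epsilon }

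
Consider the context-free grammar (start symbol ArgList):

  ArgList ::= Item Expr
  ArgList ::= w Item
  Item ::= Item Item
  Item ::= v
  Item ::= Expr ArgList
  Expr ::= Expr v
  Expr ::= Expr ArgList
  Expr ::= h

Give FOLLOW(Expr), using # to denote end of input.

{ #, h, v, w }

In ArgList ::= Item Expr: Expr is at the end, add FOLLOW(ArgList) = { #, h, v, w }.
In Item ::= Expr ArgList: add FIRST(ArgList) = { h, v, w }.
In Expr ::= Expr v: add FIRST(v) = { v }.
In Expr ::= Expr ArgList: add FIRST(ArgList) = { h, v, w }.
Union: FOLLOW(Expr) = { #, h, v, w }.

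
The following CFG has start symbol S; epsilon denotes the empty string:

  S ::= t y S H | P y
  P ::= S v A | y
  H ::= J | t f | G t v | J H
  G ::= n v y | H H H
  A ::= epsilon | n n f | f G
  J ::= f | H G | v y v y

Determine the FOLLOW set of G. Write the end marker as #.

In H ::= G t v: add FIRST(t v) = { t }.
In A ::= f G: G is at the end, add FOLLOW(A) = { y }.
In J ::= H G: G is at the end, add FOLLOW(J) = { #, f, n, t, v, y }.
Union: FOLLOW(G) = { #, f, n, t, v, y }.

{ #, f, n, t, v, y }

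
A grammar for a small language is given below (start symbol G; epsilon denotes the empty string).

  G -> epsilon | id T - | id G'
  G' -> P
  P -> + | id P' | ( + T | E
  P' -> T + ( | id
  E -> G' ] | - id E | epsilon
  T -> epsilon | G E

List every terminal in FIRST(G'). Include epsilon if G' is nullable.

{ (, +, -, ], id, epsilon }

From G' -> P: add FIRST(P) = { (, +, -, ], id, epsilon } (including epsilon since P is nullable).
Union: FIRST(G') = { (, +, -, ], id, epsilon }.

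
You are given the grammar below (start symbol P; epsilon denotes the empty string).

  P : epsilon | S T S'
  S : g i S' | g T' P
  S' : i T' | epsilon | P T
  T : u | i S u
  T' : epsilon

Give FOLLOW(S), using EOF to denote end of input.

{ i, u }

In P : S T S': add FIRST(T S') = { i, u }.
In T : i S u: add FIRST(u) = { u }.
Union: FOLLOW(S) = { i, u }.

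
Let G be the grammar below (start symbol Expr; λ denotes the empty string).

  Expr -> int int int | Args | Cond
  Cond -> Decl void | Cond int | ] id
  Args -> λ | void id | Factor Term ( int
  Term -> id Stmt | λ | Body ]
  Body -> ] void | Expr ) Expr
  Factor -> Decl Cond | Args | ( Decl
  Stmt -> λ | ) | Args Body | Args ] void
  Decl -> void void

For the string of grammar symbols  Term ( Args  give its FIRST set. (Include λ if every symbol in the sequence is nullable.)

Add FIRST(Term)\{λ} = { (, ), ], id, int, void }; Term is nullable, continue.
( is a terminal; add {(} and stop.

{ (, ), ], id, int, void }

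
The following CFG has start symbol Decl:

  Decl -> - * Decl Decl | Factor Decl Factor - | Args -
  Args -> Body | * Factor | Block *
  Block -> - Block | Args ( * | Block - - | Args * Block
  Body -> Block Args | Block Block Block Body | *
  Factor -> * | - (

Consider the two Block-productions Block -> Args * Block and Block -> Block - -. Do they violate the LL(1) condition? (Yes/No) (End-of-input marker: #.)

Yes

FIRST(Args * Block) = { *, - } and FIRST(Block - -) = { *, - }.
Both contain *, so the two alternatives are not disjoint — LL(1) conflict.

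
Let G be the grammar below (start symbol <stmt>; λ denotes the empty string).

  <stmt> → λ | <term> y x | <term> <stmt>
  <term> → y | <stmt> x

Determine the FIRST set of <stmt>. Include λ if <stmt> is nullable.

{ x, y, λ }

<stmt> → λ contributes λ.
From <stmt> → <term> y x: add FIRST(<term>) = { x, y }.
From <stmt> → <term> <stmt>: add FIRST(<term>) = { x, y }.
Union: FIRST(<stmt>) = { x, y, λ }.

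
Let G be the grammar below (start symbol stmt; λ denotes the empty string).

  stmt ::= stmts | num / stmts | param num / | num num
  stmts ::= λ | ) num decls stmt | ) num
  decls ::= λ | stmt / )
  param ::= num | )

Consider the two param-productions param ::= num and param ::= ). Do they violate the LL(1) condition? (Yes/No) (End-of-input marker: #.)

FIRST(num) = { num } and FIRST()) = { ) }.
The FIRST sets are disjoint and neither alternative is nullable — no conflict.

No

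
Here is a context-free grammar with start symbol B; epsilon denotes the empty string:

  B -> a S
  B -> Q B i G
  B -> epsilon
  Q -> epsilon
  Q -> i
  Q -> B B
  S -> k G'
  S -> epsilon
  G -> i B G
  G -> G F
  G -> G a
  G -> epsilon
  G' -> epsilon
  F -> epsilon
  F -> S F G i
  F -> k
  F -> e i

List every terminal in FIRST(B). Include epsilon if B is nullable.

B -> a S contributes {a}.
From B -> Q B i G: Q, B nullable, take FIRST(Q) ∪ FIRST(B) ∪ {i} = { a, i }.
B -> epsilon contributes epsilon.
Union: FIRST(B) = { a, i, epsilon }.

{ a, i, epsilon }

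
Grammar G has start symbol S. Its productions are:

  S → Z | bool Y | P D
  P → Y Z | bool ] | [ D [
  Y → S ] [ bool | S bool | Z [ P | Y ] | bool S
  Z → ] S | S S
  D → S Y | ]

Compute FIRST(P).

From P → Y Z: add FIRST(Y) = { [, ], bool }.
P → bool ] contributes {bool}.
P → [ D [ contributes {[}.
Union: FIRST(P) = { [, ], bool }.

{ [, ], bool }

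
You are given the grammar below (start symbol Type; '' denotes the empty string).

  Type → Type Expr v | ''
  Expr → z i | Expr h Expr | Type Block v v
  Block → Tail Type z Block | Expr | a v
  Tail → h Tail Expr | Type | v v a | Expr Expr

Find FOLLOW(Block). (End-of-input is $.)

{ v }

In Expr → Type Block v v: add FIRST(v v) = { v }.
In Block → Tail Type z Block: Block is at the end, add FOLLOW(Block) = { v }.
Union: FOLLOW(Block) = { v }.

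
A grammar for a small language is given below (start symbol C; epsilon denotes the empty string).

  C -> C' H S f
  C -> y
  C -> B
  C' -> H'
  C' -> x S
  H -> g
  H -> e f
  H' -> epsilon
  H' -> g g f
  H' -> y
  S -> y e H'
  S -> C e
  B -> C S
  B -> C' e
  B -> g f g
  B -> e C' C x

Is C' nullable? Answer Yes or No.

C' -> H' and each of H' is nullable, so C' ⇒* epsilon.

Yes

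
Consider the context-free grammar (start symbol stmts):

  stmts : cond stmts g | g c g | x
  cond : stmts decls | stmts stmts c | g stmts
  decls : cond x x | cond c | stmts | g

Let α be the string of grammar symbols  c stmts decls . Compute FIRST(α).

c is a terminal; add {c} and stop.

{ c }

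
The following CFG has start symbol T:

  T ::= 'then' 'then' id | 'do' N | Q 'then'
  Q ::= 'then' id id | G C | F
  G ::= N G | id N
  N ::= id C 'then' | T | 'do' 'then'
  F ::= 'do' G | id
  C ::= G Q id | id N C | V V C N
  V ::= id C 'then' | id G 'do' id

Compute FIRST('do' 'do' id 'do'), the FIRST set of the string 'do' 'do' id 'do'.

{ 'do' }

'do' is a terminal; add {'do'} and stop.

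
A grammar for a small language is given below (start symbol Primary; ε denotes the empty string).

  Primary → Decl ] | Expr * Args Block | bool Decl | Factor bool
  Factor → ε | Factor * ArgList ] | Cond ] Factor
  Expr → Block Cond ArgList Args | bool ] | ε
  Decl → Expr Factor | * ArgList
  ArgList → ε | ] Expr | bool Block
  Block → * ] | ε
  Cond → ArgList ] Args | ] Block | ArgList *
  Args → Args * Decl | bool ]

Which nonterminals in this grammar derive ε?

Directly nullable (have an ε-production): Factor, Expr, ArgList, Block.
Decl → Expr Factor with every symbol nullable, so Decl is nullable.
No other nonterminal has a production whose RHS symbols are all nullable.

{ ArgList, Block, Decl, Expr, Factor }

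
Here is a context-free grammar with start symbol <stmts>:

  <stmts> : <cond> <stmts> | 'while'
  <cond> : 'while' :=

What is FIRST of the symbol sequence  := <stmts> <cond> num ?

:= is a terminal; add {:=} and stop.

{ := }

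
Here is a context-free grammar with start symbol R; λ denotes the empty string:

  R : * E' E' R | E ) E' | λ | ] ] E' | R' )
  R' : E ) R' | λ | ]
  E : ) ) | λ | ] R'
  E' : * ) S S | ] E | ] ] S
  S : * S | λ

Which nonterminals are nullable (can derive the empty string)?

Directly nullable (have an λ-production): R, R', E, S.
No other nonterminal has a production whose RHS symbols are all nullable.

{ E, R, R', S }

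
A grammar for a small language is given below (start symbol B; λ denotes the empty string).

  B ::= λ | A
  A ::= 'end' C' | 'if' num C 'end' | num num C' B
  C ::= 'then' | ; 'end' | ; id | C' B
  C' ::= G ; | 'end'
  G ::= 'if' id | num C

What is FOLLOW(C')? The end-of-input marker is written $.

In A ::= 'end' C': C' is at the end, add FOLLOW(A) = { $, 'end', ; }.
In A ::= num num C' B: add FIRST(B)\{λ} = { 'end', 'if', num }.
  Since B is nullable, also add FOLLOW(A) = { $, 'end', ; }.
In C ::= C' B: add FIRST(B)\{λ} = { 'end', 'if', num }.
  Since B is nullable, also add FOLLOW(C) = { 'end', ; }.
Union: FOLLOW(C') = { $, 'end', 'if', ;, num }.

{ $, 'end', 'if', ;, num }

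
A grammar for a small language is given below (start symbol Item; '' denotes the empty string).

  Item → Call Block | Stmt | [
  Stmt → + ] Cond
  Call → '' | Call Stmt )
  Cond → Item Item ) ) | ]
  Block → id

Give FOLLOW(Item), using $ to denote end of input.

Item is the start symbol, so $ ∈ FOLLOW(Item).
In Cond → Item Item ) ): add FIRST(Item ) )) = { +, [, id }.
In Cond → Item Item ) ): add FIRST() )) = { ) }.
Union: FOLLOW(Item) = { $, ), +, [, id }.

{ $, ), +, [, id }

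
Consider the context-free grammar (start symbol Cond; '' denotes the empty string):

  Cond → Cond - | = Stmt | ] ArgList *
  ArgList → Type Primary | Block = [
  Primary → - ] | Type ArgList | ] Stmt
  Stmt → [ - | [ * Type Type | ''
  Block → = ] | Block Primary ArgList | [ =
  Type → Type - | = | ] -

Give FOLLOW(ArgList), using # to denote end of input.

In Cond → ] ArgList *: add FIRST(*) = { * }.
In Primary → Type ArgList: ArgList is at the end, add FOLLOW(Primary) = { *, -, =, [, ] }.
In Block → Block Primary ArgList: ArgList is at the end, add FOLLOW(Block) = { -, =, ] }.
Union: FOLLOW(ArgList) = { *, -, =, [, ] }.

{ *, -, =, [, ] }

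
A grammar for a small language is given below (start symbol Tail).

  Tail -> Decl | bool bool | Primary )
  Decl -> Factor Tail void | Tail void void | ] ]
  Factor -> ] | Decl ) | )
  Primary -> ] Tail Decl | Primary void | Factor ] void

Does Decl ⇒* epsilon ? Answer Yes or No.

No

No nonterminal in this grammar is nullable.
No production of Decl has an RHS whose symbols are all nullable, so Decl is not nullable.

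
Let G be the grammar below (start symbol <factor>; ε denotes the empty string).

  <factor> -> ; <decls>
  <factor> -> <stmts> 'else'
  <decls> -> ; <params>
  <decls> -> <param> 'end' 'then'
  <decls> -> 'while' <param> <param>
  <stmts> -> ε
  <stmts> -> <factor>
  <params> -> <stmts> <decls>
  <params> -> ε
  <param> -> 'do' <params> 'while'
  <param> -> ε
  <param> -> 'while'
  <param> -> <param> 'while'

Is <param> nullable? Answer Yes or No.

Yes

<param> has an ε-production, so <param> ⇒ ε.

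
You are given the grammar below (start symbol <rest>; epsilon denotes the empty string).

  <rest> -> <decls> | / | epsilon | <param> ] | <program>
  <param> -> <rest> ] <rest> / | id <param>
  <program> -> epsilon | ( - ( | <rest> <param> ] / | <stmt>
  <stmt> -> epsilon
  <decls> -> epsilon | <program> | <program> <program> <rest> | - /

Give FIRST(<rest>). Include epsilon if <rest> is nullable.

{ (, -, /, ], id, epsilon }

From <rest> -> <decls>: add FIRST(<decls>) = { (, -, /, ], id, epsilon } (including epsilon since <decls> is nullable).
<rest> -> / contributes {/}.
<rest> -> epsilon contributes epsilon.
From <rest> -> <param> ]: add FIRST(<param>) = { (, -, /, ], id }.
From <rest> -> <program>: add FIRST(<program>) = { (, -, /, ], id, epsilon } (including epsilon since <program> is nullable).
Union: FIRST(<rest>) = { (, -, /, ], id, epsilon }.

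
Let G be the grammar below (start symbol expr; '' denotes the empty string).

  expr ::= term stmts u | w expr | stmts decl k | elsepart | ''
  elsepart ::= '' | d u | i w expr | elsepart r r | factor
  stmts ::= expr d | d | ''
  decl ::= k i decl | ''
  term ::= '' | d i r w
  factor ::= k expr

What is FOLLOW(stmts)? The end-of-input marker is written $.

{ k, u }

In expr ::= term stmts u: add FIRST(u) = { u }.
In expr ::= stmts decl k: add FIRST(decl k) = { k }.
Union: FOLLOW(stmts) = { k, u }.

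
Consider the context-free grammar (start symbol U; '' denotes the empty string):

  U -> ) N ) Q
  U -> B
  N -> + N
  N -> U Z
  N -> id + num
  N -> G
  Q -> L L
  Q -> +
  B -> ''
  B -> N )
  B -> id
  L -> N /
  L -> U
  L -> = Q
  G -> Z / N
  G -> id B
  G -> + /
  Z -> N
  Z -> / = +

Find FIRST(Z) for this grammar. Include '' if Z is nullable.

From Z -> N: add FIRST(N) = { ), +, /, id }.
Z -> / = + contributes {/}.
Union: FIRST(Z) = { ), +, /, id }.

{ ), +, /, id }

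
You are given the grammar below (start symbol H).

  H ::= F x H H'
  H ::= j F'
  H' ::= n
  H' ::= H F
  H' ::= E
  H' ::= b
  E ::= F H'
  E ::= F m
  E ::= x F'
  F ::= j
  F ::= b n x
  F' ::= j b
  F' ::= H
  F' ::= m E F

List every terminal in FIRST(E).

From E ::= F H': add FIRST(F) = { b, j }.
From E ::= F m: add FIRST(F) = { b, j }.
E ::= x F' contributes {x}.
Union: FIRST(E) = { b, j, x }.

{ b, j, x }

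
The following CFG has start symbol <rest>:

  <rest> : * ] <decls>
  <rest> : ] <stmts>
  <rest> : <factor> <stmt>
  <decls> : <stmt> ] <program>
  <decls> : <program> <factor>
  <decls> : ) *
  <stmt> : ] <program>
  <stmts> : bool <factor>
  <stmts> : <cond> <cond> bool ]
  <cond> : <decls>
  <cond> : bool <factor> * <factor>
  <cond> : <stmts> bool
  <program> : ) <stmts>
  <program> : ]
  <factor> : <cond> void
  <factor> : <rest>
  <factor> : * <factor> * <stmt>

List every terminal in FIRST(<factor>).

{ ), *, ], bool }

From <factor> : <cond> void: add FIRST(<cond>) = { ), ], bool }.
From <factor> : <rest>: add FIRST(<rest>) = { ), *, ], bool }.
<factor> : * <factor> * <stmt> contributes {*}.
Union: FIRST(<factor>) = { ), *, ], bool }.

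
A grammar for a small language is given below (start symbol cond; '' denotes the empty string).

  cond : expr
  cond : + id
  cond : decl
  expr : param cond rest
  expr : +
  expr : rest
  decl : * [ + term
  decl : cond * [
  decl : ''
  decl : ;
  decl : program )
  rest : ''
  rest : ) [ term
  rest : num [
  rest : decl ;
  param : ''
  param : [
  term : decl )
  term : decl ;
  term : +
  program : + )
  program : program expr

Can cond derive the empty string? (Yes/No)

cond : expr and each of expr is nullable, so cond ⇒* ''.

Yes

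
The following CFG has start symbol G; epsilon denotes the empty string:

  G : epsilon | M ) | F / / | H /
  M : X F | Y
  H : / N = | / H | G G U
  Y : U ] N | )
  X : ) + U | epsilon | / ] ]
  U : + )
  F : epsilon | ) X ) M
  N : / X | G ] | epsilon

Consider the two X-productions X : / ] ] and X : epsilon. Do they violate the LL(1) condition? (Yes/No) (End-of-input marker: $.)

Yes

FIRST(/ ] ]) = { / } and FIRST(epsilon) = { epsilon }.
The second alternative is nullable and FOLLOW(X) = { ), /, = } shares / with FIRST of the first — conflict.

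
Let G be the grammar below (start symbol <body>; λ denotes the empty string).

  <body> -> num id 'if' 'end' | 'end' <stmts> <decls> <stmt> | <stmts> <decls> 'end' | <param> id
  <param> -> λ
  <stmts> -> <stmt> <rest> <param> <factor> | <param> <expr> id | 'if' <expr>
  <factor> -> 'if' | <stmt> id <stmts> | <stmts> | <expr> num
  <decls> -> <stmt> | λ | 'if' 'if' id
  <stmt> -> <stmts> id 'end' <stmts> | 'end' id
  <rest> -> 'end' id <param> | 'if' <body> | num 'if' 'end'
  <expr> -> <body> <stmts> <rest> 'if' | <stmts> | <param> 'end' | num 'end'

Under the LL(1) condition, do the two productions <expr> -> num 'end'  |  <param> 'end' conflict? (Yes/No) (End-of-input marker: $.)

FIRST(num 'end') = { num } and FIRST(<param> 'end') = { 'end' }.
The FIRST sets are disjoint and neither alternative is nullable — no conflict.

No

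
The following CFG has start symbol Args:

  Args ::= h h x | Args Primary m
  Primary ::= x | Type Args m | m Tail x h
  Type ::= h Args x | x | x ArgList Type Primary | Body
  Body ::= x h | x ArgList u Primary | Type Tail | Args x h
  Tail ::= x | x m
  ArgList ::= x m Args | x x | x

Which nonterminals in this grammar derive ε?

{ } (none)

No nonterminal has an empty production or an RHS whose symbols are all nullable.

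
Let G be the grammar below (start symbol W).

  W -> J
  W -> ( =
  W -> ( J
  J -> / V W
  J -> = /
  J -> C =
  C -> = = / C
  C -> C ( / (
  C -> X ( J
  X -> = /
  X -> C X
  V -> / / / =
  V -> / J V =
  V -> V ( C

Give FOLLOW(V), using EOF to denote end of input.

{ (, /, = }

In J -> / V W: add FIRST(W) = { (, /, = }.
In V -> / J V =: add FIRST(=) = { = }.
In V -> V ( C: add FIRST(( C) = { ( }.
Union: FOLLOW(V) = { (, /, = }.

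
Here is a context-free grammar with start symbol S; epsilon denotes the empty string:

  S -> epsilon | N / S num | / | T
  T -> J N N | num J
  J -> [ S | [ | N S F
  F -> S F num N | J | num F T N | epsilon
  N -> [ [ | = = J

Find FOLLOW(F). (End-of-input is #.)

In J -> N S F: F is at the end, add FOLLOW(J) = { #, /, =, [, num }.
In F -> S F num N: add FIRST(num N) = { num }.
In F -> num F T N: add FIRST(T N) = { =, [, num }.
Union: FOLLOW(F) = { #, /, =, [, num }.

{ #, /, =, [, num }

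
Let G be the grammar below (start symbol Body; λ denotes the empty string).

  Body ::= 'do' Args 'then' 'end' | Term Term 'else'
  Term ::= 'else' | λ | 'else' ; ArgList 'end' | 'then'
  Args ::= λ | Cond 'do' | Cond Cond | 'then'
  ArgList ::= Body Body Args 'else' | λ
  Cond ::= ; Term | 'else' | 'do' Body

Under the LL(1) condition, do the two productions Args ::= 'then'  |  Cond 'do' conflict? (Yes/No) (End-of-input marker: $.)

FIRST('then') = { 'then' } and FIRST(Cond 'do') = { 'do', 'else', ; }.
The FIRST sets are disjoint and neither alternative is nullable — no conflict.

No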